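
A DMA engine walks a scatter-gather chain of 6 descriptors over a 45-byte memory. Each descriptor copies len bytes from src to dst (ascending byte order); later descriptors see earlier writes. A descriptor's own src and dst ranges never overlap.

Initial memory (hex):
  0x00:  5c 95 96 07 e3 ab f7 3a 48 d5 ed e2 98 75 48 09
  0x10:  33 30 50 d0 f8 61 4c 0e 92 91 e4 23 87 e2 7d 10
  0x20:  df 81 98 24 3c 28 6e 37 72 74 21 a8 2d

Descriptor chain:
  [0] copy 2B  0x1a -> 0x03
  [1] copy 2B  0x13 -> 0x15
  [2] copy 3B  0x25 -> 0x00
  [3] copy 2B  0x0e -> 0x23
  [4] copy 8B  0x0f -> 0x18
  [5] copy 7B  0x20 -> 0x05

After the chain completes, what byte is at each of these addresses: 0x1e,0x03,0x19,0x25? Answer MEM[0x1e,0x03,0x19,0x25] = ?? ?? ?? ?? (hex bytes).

MEM[0x1e,0x03,0x19,0x25] = d0 e4 33 28

#0 dst[0x03+2] := {0xe4,0x23}
#1 dst[0x15+2] := {0xd0,0xf8}
#2 dst[0x00+3] := {0x28,0x6e,0x37}
#3 dst[0x23+2] := {0x48,0x09}
#4 dst[0x18+8] := {0x09,0x33,0x30,0x50,0xd0,0xf8,0xd0,0xf8}
#5 dst[0x05+7] := {0xdf,0x81,0x98,0x48,0x09,0x28,0x6e}
query mem[0x1e]=0xd0, mem[0x03]=0xe4, mem[0x19]=0x33, mem[0x25]=0x28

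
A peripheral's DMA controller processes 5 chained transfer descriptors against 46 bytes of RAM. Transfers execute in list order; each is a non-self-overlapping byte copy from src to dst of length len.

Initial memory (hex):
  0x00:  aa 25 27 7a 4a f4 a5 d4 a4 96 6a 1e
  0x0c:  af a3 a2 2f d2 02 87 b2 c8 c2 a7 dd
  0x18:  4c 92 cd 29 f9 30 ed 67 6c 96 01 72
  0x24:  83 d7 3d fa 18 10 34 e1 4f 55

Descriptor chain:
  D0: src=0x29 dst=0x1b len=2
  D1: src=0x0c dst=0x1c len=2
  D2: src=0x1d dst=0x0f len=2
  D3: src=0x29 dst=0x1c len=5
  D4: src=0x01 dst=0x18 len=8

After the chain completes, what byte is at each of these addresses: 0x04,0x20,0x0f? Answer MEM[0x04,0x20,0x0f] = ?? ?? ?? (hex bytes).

MEM[0x04,0x20,0x0f] = 4a 55 a3

D0: mem[0x1b..0x1c] <- [10 34]
D1: mem[0x1c..0x1d] <- [af a3]
D2: mem[0x0f..0x10] <- [a3 ed]
D3: mem[0x1c..0x20] <- [10 34 e1 4f 55]
D4: mem[0x18..0x1f] <- [25 27 7a 4a f4 a5 d4 a4]
query mem[0x04]=0x4a, mem[0x20]=0x55, mem[0x0f]=0xa3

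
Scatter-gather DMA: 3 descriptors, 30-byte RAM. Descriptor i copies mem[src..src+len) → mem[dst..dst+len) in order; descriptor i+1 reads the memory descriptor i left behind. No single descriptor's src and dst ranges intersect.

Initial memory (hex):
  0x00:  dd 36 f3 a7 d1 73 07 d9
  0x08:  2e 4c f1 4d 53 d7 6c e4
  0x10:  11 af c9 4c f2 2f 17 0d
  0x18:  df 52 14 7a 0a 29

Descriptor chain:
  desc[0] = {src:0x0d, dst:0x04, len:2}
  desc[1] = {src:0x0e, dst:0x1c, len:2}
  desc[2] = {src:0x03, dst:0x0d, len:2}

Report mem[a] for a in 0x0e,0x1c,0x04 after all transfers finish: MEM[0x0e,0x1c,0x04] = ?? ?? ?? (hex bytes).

MEM[0x0e,0x1c,0x04] = d7 6c d7

#0 dst[0x04+2] := {0xd7,0x6c}
#1 dst[0x1c+2] := {0x6c,0xe4}
#2 dst[0x0d+2] := {0xa7,0xd7}
query mem[0x0e]=0xd7, mem[0x1c]=0x6c, mem[0x04]=0xd7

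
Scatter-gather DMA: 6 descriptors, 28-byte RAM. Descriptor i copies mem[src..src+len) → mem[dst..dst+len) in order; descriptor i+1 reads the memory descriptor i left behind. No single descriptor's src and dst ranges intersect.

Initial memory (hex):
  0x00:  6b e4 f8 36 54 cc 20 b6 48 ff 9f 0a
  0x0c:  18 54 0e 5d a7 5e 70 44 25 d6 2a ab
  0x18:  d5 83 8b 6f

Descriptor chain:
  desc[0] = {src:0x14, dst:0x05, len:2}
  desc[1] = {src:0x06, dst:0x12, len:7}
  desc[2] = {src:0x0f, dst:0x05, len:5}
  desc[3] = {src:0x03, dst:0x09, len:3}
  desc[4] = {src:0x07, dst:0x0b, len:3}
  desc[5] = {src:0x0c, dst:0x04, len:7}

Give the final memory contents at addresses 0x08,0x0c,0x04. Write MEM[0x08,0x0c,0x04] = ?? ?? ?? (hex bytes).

#0 dst[0x05+2] := {0x25,0xd6}
#1 dst[0x12+7] := {0xd6,0xb6,0x48,0xff,0x9f,0x0a,0x18}
#2 dst[0x05+5] := {0x5d,0xa7,0x5e,0xd6,0xb6}
#3 dst[0x09+3] := {0x36,0x54,0x5d}
#4 dst[0x0b+3] := {0x5e,0xd6,0x36}
#5 dst[0x04+7] := {0xd6,0x36,0x0e,0x5d,0xa7,0x5e,0xd6}
query mem[0x08]=0xa7, mem[0x0c]=0xd6, mem[0x04]=0xd6

MEM[0x08,0x0c,0x04] = a7 d6 d6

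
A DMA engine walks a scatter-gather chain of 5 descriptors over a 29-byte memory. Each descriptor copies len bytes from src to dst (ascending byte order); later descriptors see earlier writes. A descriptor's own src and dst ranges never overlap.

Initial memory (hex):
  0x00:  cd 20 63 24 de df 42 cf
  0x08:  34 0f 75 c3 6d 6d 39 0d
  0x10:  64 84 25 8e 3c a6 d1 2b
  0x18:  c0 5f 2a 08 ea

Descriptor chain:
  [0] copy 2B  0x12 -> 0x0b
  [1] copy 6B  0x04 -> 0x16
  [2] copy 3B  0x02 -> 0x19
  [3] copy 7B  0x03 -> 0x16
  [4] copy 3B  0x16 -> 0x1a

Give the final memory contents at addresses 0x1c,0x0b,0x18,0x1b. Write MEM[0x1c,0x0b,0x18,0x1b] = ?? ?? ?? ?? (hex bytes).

MEM[0x1c,0x0b,0x18,0x1b] = df 25 df de

#0 dst[0x0b+2] := {0x25,0x8e}
#1 dst[0x16+6] := {0xde,0xdf,0x42,0xcf,0x34,0x0f}
#2 dst[0x19+3] := {0x63,0x24,0xde}
#3 dst[0x16+7] := {0x24,0xde,0xdf,0x42,0xcf,0x34,0x0f}
#4 dst[0x1a+3] := {0x24,0xde,0xdf}
query mem[0x1c]=0xdf, mem[0x0b]=0x25, mem[0x18]=0xdf, mem[0x1b]=0xde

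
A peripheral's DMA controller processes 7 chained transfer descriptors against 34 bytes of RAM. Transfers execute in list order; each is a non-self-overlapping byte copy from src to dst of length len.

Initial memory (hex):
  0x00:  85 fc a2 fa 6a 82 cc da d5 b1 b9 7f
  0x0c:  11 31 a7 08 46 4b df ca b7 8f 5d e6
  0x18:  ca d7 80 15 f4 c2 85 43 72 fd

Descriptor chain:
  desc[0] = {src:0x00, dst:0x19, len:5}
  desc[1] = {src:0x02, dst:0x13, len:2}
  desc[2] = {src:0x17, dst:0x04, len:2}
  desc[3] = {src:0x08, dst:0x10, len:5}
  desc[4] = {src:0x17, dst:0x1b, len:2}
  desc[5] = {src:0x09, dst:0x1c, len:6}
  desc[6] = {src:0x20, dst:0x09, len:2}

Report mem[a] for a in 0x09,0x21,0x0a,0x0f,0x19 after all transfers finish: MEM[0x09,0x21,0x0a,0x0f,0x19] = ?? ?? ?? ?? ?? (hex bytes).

MEM[0x09,0x21,0x0a,0x0f,0x19] = 31 a7 a7 08 85

D0: mem[0x19..0x1d] <- [85 fc a2 fa 6a]
D1: mem[0x13..0x14] <- [a2 fa]
D2: mem[0x04..0x05] <- [e6 ca]
D3: mem[0x10..0x14] <- [d5 b1 b9 7f 11]
D4: mem[0x1b..0x1c] <- [e6 ca]
D5: mem[0x1c..0x21] <- [b1 b9 7f 11 31 a7]
D6: mem[0x09..0x0a] <- [31 a7]
query mem[0x09]=0x31, mem[0x21]=0xa7, mem[0x0a]=0xa7, mem[0x0f]=0x08, mem[0x19]=0x85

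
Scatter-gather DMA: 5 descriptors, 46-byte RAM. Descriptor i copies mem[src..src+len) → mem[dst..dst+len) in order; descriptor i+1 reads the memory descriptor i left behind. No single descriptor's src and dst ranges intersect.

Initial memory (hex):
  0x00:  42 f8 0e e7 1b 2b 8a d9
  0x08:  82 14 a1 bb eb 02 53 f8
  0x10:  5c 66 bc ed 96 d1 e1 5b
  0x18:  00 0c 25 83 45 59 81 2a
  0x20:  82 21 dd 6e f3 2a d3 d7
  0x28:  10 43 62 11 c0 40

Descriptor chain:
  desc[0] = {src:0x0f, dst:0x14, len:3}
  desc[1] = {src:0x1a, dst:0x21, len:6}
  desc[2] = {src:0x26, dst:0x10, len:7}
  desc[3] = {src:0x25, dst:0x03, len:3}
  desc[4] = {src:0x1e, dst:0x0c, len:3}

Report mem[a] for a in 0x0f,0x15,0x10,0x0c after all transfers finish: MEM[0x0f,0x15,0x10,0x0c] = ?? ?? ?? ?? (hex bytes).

MEM[0x0f,0x15,0x10,0x0c] = f8 11 2a 81

[0] 0x0f->0x14 len=3 : f8 5c 66
[1] 0x1a->0x21 len=6 : 25 83 45 59 81 2a
[2] 0x26->0x10 len=7 : 2a d7 10 43 62 11 c0
[3] 0x25->0x03 len=3 : 81 2a d7
[4] 0x1e->0x0c len=3 : 81 2a 82
query mem[0x0f]=0xf8, mem[0x15]=0x11, mem[0x10]=0x2a, mem[0x0c]=0x81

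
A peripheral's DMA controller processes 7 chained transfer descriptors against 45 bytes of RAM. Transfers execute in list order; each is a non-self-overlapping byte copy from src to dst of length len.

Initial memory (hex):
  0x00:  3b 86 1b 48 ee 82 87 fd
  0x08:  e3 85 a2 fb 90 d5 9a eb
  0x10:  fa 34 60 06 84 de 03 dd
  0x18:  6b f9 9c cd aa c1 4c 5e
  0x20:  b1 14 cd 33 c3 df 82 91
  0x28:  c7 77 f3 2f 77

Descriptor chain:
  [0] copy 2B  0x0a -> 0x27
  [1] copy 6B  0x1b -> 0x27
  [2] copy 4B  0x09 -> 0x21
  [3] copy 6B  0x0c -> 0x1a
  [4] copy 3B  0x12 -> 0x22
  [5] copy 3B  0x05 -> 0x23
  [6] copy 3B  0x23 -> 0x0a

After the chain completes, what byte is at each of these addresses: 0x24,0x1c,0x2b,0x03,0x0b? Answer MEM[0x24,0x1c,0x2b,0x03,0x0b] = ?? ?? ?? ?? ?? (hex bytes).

D0: mem[0x27..0x28] <- [a2 fb]
D1: mem[0x27..0x2c] <- [cd aa c1 4c 5e b1]
D2: mem[0x21..0x24] <- [85 a2 fb 90]
D3: mem[0x1a..0x1f] <- [90 d5 9a eb fa 34]
D4: mem[0x22..0x24] <- [60 06 84]
D5: mem[0x23..0x25] <- [82 87 fd]
D6: mem[0x0a..0x0c] <- [82 87 fd]
query mem[0x24]=0x87, mem[0x1c]=0x9a, mem[0x2b]=0x5e, mem[0x03]=0x48, mem[0x0b]=0x87

MEM[0x24,0x1c,0x2b,0x03,0x0b] = 87 9a 5e 48 87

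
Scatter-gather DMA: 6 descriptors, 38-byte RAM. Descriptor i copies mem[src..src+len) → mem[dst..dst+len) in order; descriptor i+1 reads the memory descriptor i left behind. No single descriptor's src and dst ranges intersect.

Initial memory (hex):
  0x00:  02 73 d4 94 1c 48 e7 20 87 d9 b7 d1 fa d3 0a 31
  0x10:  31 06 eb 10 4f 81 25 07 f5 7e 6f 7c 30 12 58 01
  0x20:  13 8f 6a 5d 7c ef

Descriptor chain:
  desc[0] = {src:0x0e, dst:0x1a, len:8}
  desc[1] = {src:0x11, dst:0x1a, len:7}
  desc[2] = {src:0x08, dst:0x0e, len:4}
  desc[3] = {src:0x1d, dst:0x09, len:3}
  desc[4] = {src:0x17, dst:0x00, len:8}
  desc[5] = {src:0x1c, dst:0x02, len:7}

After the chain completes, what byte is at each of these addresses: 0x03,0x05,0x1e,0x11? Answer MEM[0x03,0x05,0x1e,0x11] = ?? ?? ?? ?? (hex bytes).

#0 dst[0x1a+8] := {0x0a,0x31,0x31,0x06,0xeb,0x10,0x4f,0x81}
#1 dst[0x1a+7] := {0x06,0xeb,0x10,0x4f,0x81,0x25,0x07}
#2 dst[0x0e+4] := {0x87,0xd9,0xb7,0xd1}
#3 dst[0x09+3] := {0x4f,0x81,0x25}
#4 dst[0x00+8] := {0x07,0xf5,0x7e,0x06,0xeb,0x10,0x4f,0x81}
#5 dst[0x02+7] := {0x10,0x4f,0x81,0x25,0x07,0x81,0x6a}
query mem[0x03]=0x4f, mem[0x05]=0x25, mem[0x1e]=0x81, mem[0x11]=0xd1

MEM[0x03,0x05,0x1e,0x11] = 4f 25 81 d1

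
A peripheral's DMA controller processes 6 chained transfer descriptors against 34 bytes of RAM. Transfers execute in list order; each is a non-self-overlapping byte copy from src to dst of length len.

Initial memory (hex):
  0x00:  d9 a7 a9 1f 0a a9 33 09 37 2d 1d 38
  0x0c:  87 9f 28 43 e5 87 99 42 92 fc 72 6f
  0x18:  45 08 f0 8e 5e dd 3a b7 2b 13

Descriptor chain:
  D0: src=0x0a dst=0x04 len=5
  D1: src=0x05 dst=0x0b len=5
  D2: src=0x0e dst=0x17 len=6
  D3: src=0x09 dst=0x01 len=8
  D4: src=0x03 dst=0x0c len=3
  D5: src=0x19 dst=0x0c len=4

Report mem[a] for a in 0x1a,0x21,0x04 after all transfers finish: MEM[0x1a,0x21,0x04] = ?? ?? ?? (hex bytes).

MEM[0x1a,0x21,0x04] = 87 13 87

D0: mem[0x04..0x08] <- [1d 38 87 9f 28]
D1: mem[0x0b..0x0f] <- [38 87 9f 28 2d]
D2: mem[0x17..0x1c] <- [28 2d e5 87 99 42]
D3: mem[0x01..0x08] <- [2d 1d 38 87 9f 28 2d e5]
D4: mem[0x0c..0x0e] <- [38 87 9f]
D5: mem[0x0c..0x0f] <- [e5 87 99 42]
query mem[0x1a]=0x87, mem[0x21]=0x13, mem[0x04]=0x87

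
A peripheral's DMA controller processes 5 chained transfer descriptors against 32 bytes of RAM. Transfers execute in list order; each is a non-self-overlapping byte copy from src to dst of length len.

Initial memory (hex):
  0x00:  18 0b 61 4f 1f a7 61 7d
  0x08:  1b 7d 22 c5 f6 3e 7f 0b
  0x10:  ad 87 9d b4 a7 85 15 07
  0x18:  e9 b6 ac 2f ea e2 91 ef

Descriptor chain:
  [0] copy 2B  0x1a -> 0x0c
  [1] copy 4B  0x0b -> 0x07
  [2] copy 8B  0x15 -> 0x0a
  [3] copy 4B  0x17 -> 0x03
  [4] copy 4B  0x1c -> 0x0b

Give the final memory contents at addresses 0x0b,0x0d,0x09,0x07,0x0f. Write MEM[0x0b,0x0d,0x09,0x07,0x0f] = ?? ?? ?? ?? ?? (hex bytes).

MEM[0x0b,0x0d,0x09,0x07,0x0f] = ea 91 2f c5 ac

D0: mem[0x0c..0x0d] <- [ac 2f]
D1: mem[0x07..0x0a] <- [c5 ac 2f 7f]
D2: mem[0x0a..0x11] <- [85 15 07 e9 b6 ac 2f ea]
D3: mem[0x03..0x06] <- [07 e9 b6 ac]
D4: mem[0x0b..0x0e] <- [ea e2 91 ef]
query mem[0x0b]=0xea, mem[0x0d]=0x91, mem[0x09]=0x2f, mem[0x07]=0xc5, mem[0x0f]=0xac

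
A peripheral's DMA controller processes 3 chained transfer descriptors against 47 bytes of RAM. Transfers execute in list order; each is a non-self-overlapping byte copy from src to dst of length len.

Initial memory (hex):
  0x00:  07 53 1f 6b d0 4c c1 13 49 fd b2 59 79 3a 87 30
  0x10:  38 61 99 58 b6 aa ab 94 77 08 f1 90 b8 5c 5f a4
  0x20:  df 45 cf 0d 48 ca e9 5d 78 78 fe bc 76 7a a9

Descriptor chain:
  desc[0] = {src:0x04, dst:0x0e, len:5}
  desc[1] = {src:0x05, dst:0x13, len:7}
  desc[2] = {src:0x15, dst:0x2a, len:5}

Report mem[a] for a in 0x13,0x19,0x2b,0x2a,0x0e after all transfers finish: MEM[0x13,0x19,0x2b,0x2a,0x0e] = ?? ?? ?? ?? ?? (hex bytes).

[0] 0x04->0x0e len=5 : d0 4c c1 13 49
[1] 0x05->0x13 len=7 : 4c c1 13 49 fd b2 59
[2] 0x15->0x2a len=5 : 13 49 fd b2 59
query mem[0x13]=0x4c, mem[0x19]=0x59, mem[0x2b]=0x49, mem[0x2a]=0x13, mem[0x0e]=0xd0

MEM[0x13,0x19,0x2b,0x2a,0x0e] = 4c 59 49 13 d0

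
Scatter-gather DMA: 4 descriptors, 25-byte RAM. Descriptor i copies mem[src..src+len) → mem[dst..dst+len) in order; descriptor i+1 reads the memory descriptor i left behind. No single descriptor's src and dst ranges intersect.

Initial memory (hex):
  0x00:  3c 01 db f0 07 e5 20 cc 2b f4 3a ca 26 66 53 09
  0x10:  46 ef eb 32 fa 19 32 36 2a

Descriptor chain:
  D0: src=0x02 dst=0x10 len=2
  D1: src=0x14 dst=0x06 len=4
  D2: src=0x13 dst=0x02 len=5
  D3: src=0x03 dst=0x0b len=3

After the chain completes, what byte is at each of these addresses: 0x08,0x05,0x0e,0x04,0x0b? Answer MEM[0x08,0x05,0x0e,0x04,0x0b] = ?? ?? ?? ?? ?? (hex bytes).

D0: mem[0x10..0x11] <- [db f0]
D1: mem[0x06..0x09] <- [fa 19 32 36]
D2: mem[0x02..0x06] <- [32 fa 19 32 36]
D3: mem[0x0b..0x0d] <- [fa 19 32]
query mem[0x08]=0x32, mem[0x05]=0x32, mem[0x0e]=0x53, mem[0x04]=0x19, mem[0x0b]=0xfa

MEM[0x08,0x05,0x0e,0x04,0x0b] = 32 32 53 19 fa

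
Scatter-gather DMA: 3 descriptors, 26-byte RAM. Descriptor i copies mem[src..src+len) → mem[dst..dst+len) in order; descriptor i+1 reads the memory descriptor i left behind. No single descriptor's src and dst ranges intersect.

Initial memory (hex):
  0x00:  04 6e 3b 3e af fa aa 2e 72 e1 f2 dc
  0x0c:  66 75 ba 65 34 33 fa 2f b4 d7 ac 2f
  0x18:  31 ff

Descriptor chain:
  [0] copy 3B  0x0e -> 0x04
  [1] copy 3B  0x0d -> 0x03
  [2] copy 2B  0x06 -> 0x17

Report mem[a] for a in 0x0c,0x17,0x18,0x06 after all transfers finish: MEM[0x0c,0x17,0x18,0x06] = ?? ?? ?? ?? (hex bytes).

  after D0: wrote 3B at 0x04 = ba6534
  after D1: wrote 3B at 0x03 = 75ba65
  after D2: wrote 2B at 0x17 = 342e
query mem[0x0c]=0x66, mem[0x17]=0x34, mem[0x18]=0x2e, mem[0x06]=0x34

MEM[0x0c,0x17,0x18,0x06] = 66 34 2e 34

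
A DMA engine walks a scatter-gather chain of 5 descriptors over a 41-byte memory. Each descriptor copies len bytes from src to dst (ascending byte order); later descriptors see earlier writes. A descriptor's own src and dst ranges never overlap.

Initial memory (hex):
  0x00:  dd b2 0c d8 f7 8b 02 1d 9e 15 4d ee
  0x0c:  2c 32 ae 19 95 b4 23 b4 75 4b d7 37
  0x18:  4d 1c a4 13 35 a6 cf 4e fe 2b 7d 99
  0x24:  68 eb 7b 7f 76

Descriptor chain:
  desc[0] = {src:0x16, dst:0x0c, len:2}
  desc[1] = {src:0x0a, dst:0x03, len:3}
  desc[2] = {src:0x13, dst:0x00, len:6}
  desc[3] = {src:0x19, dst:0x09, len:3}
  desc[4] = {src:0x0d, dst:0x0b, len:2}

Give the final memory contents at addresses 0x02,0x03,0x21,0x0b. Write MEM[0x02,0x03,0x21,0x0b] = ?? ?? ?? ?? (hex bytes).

[0] 0x16->0x0c len=2 : d7 37
[1] 0x0a->0x03 len=3 : 4d ee d7
[2] 0x13->0x00 len=6 : b4 75 4b d7 37 4d
[3] 0x19->0x09 len=3 : 1c a4 13
[4] 0x0d->0x0b len=2 : 37 ae
query mem[0x02]=0x4b, mem[0x03]=0xd7, mem[0x21]=0x2b, mem[0x0b]=0x37

MEM[0x02,0x03,0x21,0x0b] = 4b d7 2b 37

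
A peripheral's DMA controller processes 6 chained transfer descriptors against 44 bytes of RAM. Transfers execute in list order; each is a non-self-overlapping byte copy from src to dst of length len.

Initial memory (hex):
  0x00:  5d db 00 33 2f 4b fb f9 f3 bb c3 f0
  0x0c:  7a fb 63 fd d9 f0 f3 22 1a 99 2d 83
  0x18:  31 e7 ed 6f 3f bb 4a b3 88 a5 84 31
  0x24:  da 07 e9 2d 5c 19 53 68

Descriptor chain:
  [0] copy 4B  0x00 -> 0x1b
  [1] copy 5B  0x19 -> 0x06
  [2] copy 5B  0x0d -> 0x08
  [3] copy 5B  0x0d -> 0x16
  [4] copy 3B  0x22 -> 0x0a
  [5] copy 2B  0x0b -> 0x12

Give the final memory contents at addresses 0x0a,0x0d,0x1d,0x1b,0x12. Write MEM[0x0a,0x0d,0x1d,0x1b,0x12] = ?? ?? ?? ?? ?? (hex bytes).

#0 dst[0x1b+4] := {0x5d,0xdb,0x00,0x33}
#1 dst[0x06+5] := {0xe7,0xed,0x5d,0xdb,0x00}
#2 dst[0x08+5] := {0xfb,0x63,0xfd,0xd9,0xf0}
#3 dst[0x16+5] := {0xfb,0x63,0xfd,0xd9,0xf0}
#4 dst[0x0a+3] := {0x84,0x31,0xda}
#5 dst[0x12+2] := {0x31,0xda}
query mem[0x0a]=0x84, mem[0x0d]=0xfb, mem[0x1d]=0x00, mem[0x1b]=0x5d, mem[0x12]=0x31

MEM[0x0a,0x0d,0x1d,0x1b,0x12] = 84 fb 00 5d 31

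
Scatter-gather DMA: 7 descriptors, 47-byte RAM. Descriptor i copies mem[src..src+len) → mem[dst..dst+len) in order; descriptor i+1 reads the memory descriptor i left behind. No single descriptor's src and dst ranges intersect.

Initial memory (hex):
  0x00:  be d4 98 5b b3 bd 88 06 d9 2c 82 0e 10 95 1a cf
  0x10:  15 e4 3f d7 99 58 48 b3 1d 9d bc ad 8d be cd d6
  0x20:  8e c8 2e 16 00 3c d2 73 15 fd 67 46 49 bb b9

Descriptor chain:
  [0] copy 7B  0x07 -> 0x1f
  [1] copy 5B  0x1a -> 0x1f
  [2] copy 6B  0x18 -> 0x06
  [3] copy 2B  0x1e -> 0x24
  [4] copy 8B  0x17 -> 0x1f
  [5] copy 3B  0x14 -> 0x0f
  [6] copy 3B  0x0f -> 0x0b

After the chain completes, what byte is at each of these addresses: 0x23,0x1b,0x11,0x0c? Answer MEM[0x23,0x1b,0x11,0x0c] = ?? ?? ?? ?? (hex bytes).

MEM[0x23,0x1b,0x11,0x0c] = ad ad 48 58

D0: mem[0x1f..0x25] <- [06 d9 2c 82 0e 10 95]
D1: mem[0x1f..0x23] <- [bc ad 8d be cd]
D2: mem[0x06..0x0b] <- [1d 9d bc ad 8d be]
D3: mem[0x24..0x25] <- [cd bc]
D4: mem[0x1f..0x26] <- [b3 1d 9d bc ad 8d be cd]
D5: mem[0x0f..0x11] <- [99 58 48]
D6: mem[0x0b..0x0d] <- [99 58 48]
query mem[0x23]=0xad, mem[0x1b]=0xad, mem[0x11]=0x48, mem[0x0c]=0x58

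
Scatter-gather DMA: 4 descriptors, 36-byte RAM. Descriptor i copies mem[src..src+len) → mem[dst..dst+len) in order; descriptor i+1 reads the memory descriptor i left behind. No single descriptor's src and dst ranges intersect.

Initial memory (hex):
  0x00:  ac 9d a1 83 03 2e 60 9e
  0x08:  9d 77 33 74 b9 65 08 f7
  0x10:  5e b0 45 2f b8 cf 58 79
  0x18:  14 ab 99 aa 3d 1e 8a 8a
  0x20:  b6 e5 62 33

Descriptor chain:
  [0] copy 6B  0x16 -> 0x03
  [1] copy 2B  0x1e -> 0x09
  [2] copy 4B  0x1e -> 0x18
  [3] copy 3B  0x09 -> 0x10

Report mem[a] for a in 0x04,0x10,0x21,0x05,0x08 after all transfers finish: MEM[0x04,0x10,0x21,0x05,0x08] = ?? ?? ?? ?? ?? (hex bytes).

  after D0: wrote 6B at 0x03 = 587914ab99aa
  after D1: wrote 2B at 0x09 = 8a8a
  after D2: wrote 4B at 0x18 = 8a8ab6e5
  after D3: wrote 3B at 0x10 = 8a8a74
query mem[0x04]=0x79, mem[0x10]=0x8a, mem[0x21]=0xe5, mem[0x05]=0x14, mem[0x08]=0xaa

MEM[0x04,0x10,0x21,0x05,0x08] = 79 8a e5 14 aa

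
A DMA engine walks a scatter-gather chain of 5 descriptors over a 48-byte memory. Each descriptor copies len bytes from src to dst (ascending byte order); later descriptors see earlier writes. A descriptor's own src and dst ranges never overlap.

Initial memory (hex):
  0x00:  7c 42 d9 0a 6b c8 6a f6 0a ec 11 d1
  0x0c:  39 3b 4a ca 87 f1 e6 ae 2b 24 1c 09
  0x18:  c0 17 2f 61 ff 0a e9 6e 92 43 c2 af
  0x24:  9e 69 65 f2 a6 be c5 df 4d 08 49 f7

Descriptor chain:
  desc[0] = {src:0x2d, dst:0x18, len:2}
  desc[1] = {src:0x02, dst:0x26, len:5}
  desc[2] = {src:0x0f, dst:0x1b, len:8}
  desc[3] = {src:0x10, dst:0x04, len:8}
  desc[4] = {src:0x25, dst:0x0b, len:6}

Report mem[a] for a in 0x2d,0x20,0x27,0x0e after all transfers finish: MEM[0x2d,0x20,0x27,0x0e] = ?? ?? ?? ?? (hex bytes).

#0 dst[0x18+2] := {0x08,0x49}
#1 dst[0x26+5] := {0xd9,0x0a,0x6b,0xc8,0x6a}
#2 dst[0x1b+8] := {0xca,0x87,0xf1,0xe6,0xae,0x2b,0x24,0x1c}
#3 dst[0x04+8] := {0x87,0xf1,0xe6,0xae,0x2b,0x24,0x1c,0x09}
#4 dst[0x0b+6] := {0x69,0xd9,0x0a,0x6b,0xc8,0x6a}
query mem[0x2d]=0x08, mem[0x20]=0x2b, mem[0x27]=0x0a, mem[0x0e]=0x6b

MEM[0x2d,0x20,0x27,0x0e] = 08 2b 0a 6b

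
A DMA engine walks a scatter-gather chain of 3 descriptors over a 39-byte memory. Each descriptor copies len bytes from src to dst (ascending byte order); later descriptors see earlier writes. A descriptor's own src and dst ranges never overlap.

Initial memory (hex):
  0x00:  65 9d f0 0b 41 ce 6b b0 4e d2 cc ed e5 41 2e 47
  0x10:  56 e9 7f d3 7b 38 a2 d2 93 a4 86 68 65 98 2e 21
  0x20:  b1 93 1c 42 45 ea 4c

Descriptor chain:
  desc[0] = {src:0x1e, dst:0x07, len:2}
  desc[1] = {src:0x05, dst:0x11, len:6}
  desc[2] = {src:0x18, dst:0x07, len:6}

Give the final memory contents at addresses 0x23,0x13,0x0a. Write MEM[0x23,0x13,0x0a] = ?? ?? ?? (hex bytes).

[0] 0x1e->0x07 len=2 : 2e 21
[1] 0x05->0x11 len=6 : ce 6b 2e 21 d2 cc
[2] 0x18->0x07 len=6 : 93 a4 86 68 65 98
query mem[0x23]=0x42, mem[0x13]=0x2e, mem[0x0a]=0x68

MEM[0x23,0x13,0x0a] = 42 2e 68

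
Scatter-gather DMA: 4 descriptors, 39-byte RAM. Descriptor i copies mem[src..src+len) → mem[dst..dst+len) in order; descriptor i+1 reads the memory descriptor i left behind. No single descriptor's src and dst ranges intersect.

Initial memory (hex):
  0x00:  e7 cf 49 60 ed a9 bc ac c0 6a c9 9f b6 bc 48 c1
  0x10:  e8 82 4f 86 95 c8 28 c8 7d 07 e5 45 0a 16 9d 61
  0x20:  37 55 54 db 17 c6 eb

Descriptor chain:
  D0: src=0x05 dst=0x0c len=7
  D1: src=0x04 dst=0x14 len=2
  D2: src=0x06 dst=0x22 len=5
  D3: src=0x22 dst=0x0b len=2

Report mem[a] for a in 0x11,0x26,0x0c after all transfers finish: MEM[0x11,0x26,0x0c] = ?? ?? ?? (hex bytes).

MEM[0x11,0x26,0x0c] = c9 c9 ac

#0 dst[0x0c+7] := {0xa9,0xbc,0xac,0xc0,0x6a,0xc9,0x9f}
#1 dst[0x14+2] := {0xed,0xa9}
#2 dst[0x22+5] := {0xbc,0xac,0xc0,0x6a,0xc9}
#3 dst[0x0b+2] := {0xbc,0xac}
query mem[0x11]=0xc9, mem[0x26]=0xc9, mem[0x0c]=0xac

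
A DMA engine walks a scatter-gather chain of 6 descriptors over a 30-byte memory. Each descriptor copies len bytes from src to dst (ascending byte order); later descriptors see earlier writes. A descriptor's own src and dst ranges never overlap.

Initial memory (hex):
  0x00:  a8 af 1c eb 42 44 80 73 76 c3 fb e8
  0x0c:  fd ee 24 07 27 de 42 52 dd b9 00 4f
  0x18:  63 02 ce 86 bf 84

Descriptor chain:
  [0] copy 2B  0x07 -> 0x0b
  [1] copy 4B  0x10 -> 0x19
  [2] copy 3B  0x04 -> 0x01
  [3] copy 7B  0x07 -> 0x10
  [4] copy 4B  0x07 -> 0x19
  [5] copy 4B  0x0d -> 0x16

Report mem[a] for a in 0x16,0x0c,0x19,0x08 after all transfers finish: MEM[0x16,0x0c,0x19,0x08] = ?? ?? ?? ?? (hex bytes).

MEM[0x16,0x0c,0x19,0x08] = ee 76 73 76

  after D0: wrote 2B at 0x0b = 7376
  after D1: wrote 4B at 0x19 = 27de4252
  after D2: wrote 3B at 0x01 = 424480
  after D3: wrote 7B at 0x10 = 7376c3fb7376ee
  after D4: wrote 4B at 0x19 = 7376c3fb
  after D5: wrote 4B at 0x16 = ee240773
query mem[0x16]=0xee, mem[0x0c]=0x76, mem[0x19]=0x73, mem[0x08]=0x76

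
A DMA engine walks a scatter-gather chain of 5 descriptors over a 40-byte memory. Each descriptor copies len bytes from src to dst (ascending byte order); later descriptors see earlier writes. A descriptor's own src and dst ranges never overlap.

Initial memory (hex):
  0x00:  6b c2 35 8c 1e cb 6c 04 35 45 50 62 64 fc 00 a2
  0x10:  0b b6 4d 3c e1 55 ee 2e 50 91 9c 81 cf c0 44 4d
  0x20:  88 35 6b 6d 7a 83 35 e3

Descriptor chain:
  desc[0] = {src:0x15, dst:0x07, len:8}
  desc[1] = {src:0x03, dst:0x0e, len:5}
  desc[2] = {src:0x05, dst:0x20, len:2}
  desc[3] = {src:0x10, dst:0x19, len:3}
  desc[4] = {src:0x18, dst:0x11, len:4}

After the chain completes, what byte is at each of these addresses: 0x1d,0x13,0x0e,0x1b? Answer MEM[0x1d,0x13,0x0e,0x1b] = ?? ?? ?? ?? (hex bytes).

MEM[0x1d,0x13,0x0e,0x1b] = c0 6c 8c 55

D0: mem[0x07..0x0e] <- [55 ee 2e 50 91 9c 81 cf]
D1: mem[0x0e..0x12] <- [8c 1e cb 6c 55]
D2: mem[0x20..0x21] <- [cb 6c]
D3: mem[0x19..0x1b] <- [cb 6c 55]
D4: mem[0x11..0x14] <- [50 cb 6c 55]
query mem[0x1d]=0xc0, mem[0x13]=0x6c, mem[0x0e]=0x8c, mem[0x1b]=0x55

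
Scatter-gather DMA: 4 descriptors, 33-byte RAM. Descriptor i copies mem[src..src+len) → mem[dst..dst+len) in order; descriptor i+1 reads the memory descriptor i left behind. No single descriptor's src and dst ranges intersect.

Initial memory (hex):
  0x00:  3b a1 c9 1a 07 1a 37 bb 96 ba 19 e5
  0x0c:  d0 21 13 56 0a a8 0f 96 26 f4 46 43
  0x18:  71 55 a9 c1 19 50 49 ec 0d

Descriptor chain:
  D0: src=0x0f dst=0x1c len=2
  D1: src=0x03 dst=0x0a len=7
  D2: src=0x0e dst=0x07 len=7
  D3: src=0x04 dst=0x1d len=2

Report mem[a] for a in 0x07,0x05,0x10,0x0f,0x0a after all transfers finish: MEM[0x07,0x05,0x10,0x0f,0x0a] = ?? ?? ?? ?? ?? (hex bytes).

#0 dst[0x1c+2] := {0x56,0x0a}
#1 dst[0x0a+7] := {0x1a,0x07,0x1a,0x37,0xbb,0x96,0xba}
#2 dst[0x07+7] := {0xbb,0x96,0xba,0xa8,0x0f,0x96,0x26}
#3 dst[0x1d+2] := {0x07,0x1a}
query mem[0x07]=0xbb, mem[0x05]=0x1a, mem[0x10]=0xba, mem[0x0f]=0x96, mem[0x0a]=0xa8

MEM[0x07,0x05,0x10,0x0f,0x0a] = bb 1a ba 96 a8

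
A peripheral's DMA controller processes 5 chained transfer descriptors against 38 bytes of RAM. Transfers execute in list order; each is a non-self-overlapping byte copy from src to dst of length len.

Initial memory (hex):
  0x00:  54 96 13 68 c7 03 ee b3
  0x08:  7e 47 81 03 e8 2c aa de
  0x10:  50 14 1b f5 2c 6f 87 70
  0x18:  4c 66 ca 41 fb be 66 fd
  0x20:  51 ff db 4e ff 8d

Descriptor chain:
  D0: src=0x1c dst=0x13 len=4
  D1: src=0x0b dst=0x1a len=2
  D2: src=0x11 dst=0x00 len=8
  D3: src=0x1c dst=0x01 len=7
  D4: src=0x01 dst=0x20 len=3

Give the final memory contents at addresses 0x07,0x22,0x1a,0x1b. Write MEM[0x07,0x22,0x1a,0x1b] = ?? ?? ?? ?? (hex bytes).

MEM[0x07,0x22,0x1a,0x1b] = db 66 03 e8

  after D0: wrote 4B at 0x13 = fbbe66fd
  after D1: wrote 2B at 0x1a = 03e8
  after D2: wrote 8B at 0x00 = 141bfbbe66fd704c
  after D3: wrote 7B at 0x01 = fbbe66fd51ffdb
  after D4: wrote 3B at 0x20 = fbbe66
query mem[0x07]=0xdb, mem[0x22]=0x66, mem[0x1a]=0x03, mem[0x1b]=0xe8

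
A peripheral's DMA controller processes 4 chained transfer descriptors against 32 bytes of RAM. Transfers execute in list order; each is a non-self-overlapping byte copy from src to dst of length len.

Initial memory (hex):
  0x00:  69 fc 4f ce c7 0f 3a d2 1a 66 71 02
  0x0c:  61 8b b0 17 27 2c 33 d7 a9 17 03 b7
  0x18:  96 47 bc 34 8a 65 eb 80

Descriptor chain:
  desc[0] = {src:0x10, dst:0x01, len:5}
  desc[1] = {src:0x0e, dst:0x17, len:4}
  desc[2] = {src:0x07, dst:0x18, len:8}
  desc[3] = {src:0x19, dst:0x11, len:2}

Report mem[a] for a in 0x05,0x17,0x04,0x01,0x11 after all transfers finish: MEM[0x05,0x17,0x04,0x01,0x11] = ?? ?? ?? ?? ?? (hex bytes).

#0 dst[0x01+5] := {0x27,0x2c,0x33,0xd7,0xa9}
#1 dst[0x17+4] := {0xb0,0x17,0x27,0x2c}
#2 dst[0x18+8] := {0xd2,0x1a,0x66,0x71,0x02,0x61,0x8b,0xb0}
#3 dst[0x11+2] := {0x1a,0x66}
query mem[0x05]=0xa9, mem[0x17]=0xb0, mem[0x04]=0xd7, mem[0x01]=0x27, mem[0x11]=0x1a

MEM[0x05,0x17,0x04,0x01,0x11] = a9 b0 d7 27 1a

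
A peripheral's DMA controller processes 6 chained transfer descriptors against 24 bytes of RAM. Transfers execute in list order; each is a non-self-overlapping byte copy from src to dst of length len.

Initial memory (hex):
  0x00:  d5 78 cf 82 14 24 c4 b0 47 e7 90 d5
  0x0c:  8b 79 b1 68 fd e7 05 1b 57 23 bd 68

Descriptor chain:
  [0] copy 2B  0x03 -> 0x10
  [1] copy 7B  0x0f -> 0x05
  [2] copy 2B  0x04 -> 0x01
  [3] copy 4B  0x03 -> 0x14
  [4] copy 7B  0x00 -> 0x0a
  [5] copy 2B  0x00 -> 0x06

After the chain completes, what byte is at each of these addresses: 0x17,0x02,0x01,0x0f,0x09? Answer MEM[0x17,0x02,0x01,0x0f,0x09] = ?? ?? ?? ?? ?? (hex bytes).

[0] 0x03->0x10 len=2 : 82 14
[1] 0x0f->0x05 len=7 : 68 82 14 05 1b 57 23
[2] 0x04->0x01 len=2 : 14 68
[3] 0x03->0x14 len=4 : 82 14 68 82
[4] 0x00->0x0a len=7 : d5 14 68 82 14 68 82
[5] 0x00->0x06 len=2 : d5 14
query mem[0x17]=0x82, mem[0x02]=0x68, mem[0x01]=0x14, mem[0x0f]=0x68, mem[0x09]=0x1b

MEM[0x17,0x02,0x01,0x0f,0x09] = 82 68 14 68 1b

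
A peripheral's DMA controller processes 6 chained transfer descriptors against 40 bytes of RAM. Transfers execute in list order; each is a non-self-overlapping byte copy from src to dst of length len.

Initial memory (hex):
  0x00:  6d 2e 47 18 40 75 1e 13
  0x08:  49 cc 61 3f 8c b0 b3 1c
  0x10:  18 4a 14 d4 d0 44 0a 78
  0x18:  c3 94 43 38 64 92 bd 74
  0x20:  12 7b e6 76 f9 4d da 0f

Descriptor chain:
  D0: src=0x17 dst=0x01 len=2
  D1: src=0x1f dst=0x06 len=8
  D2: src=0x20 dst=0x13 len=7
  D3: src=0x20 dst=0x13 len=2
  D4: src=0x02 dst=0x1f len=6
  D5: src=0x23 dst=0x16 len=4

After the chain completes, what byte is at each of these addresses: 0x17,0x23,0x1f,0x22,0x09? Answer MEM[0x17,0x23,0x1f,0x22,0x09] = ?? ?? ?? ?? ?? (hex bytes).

MEM[0x17,0x23,0x1f,0x22,0x09] = 12 74 c3 75 e6

[0] 0x17->0x01 len=2 : 78 c3
[1] 0x1f->0x06 len=8 : 74 12 7b e6 76 f9 4d da
[2] 0x20->0x13 len=7 : 12 7b e6 76 f9 4d da
[3] 0x20->0x13 len=2 : 12 7b
[4] 0x02->0x1f len=6 : c3 18 40 75 74 12
[5] 0x23->0x16 len=4 : 74 12 4d da
query mem[0x17]=0x12, mem[0x23]=0x74, mem[0x1f]=0xc3, mem[0x22]=0x75, mem[0x09]=0xe6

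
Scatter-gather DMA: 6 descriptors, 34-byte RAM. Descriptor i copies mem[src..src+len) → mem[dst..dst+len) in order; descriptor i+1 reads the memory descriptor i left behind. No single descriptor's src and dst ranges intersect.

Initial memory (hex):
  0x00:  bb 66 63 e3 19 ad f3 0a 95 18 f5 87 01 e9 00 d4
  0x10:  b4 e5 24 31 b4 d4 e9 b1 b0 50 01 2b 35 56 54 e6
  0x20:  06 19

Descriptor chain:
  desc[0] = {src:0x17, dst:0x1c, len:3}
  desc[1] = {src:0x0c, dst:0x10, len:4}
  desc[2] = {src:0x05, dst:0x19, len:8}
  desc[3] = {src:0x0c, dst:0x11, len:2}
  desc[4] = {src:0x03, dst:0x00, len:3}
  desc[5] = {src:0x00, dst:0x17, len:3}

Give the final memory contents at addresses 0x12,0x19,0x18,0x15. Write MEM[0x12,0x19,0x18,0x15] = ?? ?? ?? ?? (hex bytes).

  after D0: wrote 3B at 0x1c = b1b050
  after D1: wrote 4B at 0x10 = 01e900d4
  after D2: wrote 8B at 0x19 = adf30a9518f58701
  after D3: wrote 2B at 0x11 = 01e9
  after D4: wrote 3B at 0x00 = e319ad
  after D5: wrote 3B at 0x17 = e319ad
query mem[0x12]=0xe9, mem[0x19]=0xad, mem[0x18]=0x19, mem[0x15]=0xd4

MEM[0x12,0x19,0x18,0x15] = e9 ad 19 d4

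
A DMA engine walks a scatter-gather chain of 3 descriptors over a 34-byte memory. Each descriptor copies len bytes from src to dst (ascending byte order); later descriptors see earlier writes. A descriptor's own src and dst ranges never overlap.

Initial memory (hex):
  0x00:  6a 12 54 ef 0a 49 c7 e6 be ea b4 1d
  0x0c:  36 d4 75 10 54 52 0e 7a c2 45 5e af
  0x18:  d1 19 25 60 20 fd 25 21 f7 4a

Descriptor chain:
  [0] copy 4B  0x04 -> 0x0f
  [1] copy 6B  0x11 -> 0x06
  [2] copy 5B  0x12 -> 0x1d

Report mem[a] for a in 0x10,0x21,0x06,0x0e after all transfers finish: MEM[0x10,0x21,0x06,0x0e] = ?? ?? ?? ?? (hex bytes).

D0: mem[0x0f..0x12] <- [0a 49 c7 e6]
D1: mem[0x06..0x0b] <- [c7 e6 7a c2 45 5e]
D2: mem[0x1d..0x21] <- [e6 7a c2 45 5e]
query mem[0x10]=0x49, mem[0x21]=0x5e, mem[0x06]=0xc7, mem[0x0e]=0x75

MEM[0x10,0x21,0x06,0x0e] = 49 5e c7 75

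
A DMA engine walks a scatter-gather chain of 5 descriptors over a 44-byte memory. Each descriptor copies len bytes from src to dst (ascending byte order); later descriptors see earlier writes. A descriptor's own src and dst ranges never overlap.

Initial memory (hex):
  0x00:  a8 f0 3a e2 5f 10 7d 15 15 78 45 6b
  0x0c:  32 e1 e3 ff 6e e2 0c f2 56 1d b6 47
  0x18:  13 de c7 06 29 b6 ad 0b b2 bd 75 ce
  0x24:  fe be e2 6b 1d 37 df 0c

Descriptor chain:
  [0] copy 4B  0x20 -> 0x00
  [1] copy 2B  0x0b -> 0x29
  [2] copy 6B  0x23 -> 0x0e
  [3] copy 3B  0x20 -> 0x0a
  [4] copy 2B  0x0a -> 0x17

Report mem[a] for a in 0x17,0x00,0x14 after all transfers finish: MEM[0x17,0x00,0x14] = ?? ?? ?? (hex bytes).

MEM[0x17,0x00,0x14] = b2 b2 56

[0] 0x20->0x00 len=4 : b2 bd 75 ce
[1] 0x0b->0x29 len=2 : 6b 32
[2] 0x23->0x0e len=6 : ce fe be e2 6b 1d
[3] 0x20->0x0a len=3 : b2 bd 75
[4] 0x0a->0x17 len=2 : b2 bd
query mem[0x17]=0xb2, mem[0x00]=0xb2, mem[0x14]=0x56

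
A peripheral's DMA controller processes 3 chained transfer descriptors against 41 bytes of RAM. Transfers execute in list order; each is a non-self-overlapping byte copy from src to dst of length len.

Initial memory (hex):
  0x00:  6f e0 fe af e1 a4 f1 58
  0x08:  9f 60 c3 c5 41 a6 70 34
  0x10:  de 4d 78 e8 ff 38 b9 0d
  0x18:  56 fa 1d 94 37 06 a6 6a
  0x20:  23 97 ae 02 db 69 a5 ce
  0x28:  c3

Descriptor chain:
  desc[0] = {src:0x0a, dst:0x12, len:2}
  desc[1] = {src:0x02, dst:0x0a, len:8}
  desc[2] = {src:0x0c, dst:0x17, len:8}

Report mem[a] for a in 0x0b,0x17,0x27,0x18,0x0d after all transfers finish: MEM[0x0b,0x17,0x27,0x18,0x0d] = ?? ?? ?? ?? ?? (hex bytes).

D0: mem[0x12..0x13] <- [c3 c5]
D1: mem[0x0a..0x11] <- [fe af e1 a4 f1 58 9f 60]
D2: mem[0x17..0x1e] <- [e1 a4 f1 58 9f 60 c3 c5]
query mem[0x0b]=0xaf, mem[0x17]=0xe1, mem[0x27]=0xce, mem[0x18]=0xa4, mem[0x0d]=0xa4

MEM[0x0b,0x17,0x27,0x18,0x0d] = af e1 ce a4 a4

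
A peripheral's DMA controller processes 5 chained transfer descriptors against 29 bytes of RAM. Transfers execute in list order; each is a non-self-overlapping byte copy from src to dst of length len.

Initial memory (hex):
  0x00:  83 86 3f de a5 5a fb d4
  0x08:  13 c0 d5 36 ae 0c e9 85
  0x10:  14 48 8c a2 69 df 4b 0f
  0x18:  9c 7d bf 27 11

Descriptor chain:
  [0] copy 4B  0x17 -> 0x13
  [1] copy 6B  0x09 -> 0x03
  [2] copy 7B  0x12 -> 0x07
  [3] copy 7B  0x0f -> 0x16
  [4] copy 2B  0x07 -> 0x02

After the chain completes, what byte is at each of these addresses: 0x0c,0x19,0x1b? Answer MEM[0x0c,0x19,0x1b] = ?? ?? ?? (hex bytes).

MEM[0x0c,0x19,0x1b] = 0f 8c 9c

  after D0: wrote 4B at 0x13 = 0f9c7dbf
  after D1: wrote 6B at 0x03 = c0d536ae0ce9
  after D2: wrote 7B at 0x07 = 8c0f9c7dbf0f9c
  after D3: wrote 7B at 0x16 = 8514488c0f9c7d
  after D4: wrote 2B at 0x02 = 8c0f
query mem[0x0c]=0x0f, mem[0x19]=0x8c, mem[0x1b]=0x9c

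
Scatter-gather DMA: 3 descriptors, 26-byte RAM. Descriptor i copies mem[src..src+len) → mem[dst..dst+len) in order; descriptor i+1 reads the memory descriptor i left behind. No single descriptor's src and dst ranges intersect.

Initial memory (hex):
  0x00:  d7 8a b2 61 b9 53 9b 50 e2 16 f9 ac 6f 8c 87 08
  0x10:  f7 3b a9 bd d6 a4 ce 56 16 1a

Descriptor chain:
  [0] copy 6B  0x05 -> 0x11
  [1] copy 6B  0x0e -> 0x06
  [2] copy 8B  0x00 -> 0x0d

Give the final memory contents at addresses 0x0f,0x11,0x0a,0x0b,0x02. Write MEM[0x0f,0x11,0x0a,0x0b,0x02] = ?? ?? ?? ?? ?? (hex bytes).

MEM[0x0f,0x11,0x0a,0x0b,0x02] = b2 b9 9b 50 b2

  after D0: wrote 6B at 0x11 = 539b50e216f9
  after D1: wrote 6B at 0x06 = 8708f7539b50
  after D2: wrote 8B at 0x0d = d78ab261b9538708
query mem[0x0f]=0xb2, mem[0x11]=0xb9, mem[0x0a]=0x9b, mem[0x0b]=0x50, mem[0x02]=0xb2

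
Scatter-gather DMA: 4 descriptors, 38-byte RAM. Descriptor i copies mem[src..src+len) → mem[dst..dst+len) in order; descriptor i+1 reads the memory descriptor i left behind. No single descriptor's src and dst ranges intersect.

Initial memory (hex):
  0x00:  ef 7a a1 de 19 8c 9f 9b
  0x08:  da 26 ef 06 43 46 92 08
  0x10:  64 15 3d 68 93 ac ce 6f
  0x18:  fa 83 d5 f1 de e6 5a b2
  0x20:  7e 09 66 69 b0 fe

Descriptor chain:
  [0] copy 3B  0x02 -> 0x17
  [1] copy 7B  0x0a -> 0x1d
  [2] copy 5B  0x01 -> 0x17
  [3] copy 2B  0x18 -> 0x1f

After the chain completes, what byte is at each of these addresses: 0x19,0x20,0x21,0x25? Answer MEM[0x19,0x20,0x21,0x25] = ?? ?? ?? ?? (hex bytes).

MEM[0x19,0x20,0x21,0x25] = de de 92 fe

  after D0: wrote 3B at 0x17 = a1de19
  after D1: wrote 7B at 0x1d = ef064346920864
  after D2: wrote 5B at 0x17 = 7aa1de198c
  after D3: wrote 2B at 0x1f = a1de
query mem[0x19]=0xde, mem[0x20]=0xde, mem[0x21]=0x92, mem[0x25]=0xfe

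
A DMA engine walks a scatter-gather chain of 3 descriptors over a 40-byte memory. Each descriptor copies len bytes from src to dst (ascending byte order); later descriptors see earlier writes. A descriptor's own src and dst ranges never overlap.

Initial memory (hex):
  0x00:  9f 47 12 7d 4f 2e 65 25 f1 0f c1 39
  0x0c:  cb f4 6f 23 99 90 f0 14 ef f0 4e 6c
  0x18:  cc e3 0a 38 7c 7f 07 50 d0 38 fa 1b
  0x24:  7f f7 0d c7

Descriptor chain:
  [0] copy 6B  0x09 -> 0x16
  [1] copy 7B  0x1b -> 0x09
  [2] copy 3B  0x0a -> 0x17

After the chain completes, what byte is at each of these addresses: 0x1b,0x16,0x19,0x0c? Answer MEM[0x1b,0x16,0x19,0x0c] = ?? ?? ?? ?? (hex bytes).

MEM[0x1b,0x16,0x19,0x0c] = 6f 0f 07 07

D0: mem[0x16..0x1b] <- [0f c1 39 cb f4 6f]
D1: mem[0x09..0x0f] <- [6f 7c 7f 07 50 d0 38]
D2: mem[0x17..0x19] <- [7c 7f 07]
query mem[0x1b]=0x6f, mem[0x16]=0x0f, mem[0x19]=0x07, mem[0x0c]=0x07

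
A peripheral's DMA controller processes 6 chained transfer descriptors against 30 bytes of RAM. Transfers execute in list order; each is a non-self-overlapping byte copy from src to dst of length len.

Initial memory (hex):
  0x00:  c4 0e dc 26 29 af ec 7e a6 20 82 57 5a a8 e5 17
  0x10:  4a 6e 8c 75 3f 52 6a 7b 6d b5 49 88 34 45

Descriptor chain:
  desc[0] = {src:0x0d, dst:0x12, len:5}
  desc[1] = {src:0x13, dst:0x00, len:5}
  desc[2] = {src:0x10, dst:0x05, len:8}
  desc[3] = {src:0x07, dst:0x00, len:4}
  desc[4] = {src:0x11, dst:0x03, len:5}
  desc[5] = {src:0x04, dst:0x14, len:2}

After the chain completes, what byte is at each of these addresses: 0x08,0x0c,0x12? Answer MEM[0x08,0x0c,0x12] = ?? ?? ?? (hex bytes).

#0 dst[0x12+5] := {0xa8,0xe5,0x17,0x4a,0x6e}
#1 dst[0x00+5] := {0xe5,0x17,0x4a,0x6e,0x7b}
#2 dst[0x05+8] := {0x4a,0x6e,0xa8,0xe5,0x17,0x4a,0x6e,0x7b}
#3 dst[0x00+4] := {0xa8,0xe5,0x17,0x4a}
#4 dst[0x03+5] := {0x6e,0xa8,0xe5,0x17,0x4a}
#5 dst[0x14+2] := {0xa8,0xe5}
query mem[0x08]=0xe5, mem[0x0c]=0x7b, mem[0x12]=0xa8

MEM[0x08,0x0c,0x12] = e5 7b a8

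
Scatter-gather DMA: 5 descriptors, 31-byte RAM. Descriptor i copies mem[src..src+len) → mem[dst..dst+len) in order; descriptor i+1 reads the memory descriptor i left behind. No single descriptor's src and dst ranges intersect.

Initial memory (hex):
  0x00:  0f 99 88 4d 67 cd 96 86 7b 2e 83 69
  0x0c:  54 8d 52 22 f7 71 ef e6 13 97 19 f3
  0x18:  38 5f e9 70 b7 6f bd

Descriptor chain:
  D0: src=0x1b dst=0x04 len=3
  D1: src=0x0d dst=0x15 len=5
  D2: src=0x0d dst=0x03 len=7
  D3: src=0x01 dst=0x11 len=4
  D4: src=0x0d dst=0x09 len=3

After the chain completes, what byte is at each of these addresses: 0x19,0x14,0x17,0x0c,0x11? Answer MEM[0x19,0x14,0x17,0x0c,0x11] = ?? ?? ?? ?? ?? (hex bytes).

MEM[0x19,0x14,0x17,0x0c,0x11] = 71 52 22 54 99

#0 dst[0x04+3] := {0x70,0xb7,0x6f}
#1 dst[0x15+5] := {0x8d,0x52,0x22,0xf7,0x71}
#2 dst[0x03+7] := {0x8d,0x52,0x22,0xf7,0x71,0xef,0xe6}
#3 dst[0x11+4] := {0x99,0x88,0x8d,0x52}
#4 dst[0x09+3] := {0x8d,0x52,0x22}
query mem[0x19]=0x71, mem[0x14]=0x52, mem[0x17]=0x22, mem[0x0c]=0x54, mem[0x11]=0x99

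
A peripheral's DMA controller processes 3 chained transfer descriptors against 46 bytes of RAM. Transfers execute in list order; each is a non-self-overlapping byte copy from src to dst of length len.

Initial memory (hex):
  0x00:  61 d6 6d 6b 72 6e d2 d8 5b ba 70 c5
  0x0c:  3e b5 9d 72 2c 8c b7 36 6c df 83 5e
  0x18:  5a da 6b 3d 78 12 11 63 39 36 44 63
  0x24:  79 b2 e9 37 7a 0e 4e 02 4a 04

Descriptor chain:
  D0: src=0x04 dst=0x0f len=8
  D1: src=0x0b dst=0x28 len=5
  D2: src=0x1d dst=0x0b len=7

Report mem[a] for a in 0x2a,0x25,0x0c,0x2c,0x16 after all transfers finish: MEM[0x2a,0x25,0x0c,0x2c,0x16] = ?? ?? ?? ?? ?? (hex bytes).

#0 dst[0x0f+8] := {0x72,0x6e,0xd2,0xd8,0x5b,0xba,0x70,0xc5}
#1 dst[0x28+5] := {0xc5,0x3e,0xb5,0x9d,0x72}
#2 dst[0x0b+7] := {0x12,0x11,0x63,0x39,0x36,0x44,0x63}
query mem[0x2a]=0xb5, mem[0x25]=0xb2, mem[0x0c]=0x11, mem[0x2c]=0x72, mem[0x16]=0xc5

MEM[0x2a,0x25,0x0c,0x2c,0x16] = b5 b2 11 72 c5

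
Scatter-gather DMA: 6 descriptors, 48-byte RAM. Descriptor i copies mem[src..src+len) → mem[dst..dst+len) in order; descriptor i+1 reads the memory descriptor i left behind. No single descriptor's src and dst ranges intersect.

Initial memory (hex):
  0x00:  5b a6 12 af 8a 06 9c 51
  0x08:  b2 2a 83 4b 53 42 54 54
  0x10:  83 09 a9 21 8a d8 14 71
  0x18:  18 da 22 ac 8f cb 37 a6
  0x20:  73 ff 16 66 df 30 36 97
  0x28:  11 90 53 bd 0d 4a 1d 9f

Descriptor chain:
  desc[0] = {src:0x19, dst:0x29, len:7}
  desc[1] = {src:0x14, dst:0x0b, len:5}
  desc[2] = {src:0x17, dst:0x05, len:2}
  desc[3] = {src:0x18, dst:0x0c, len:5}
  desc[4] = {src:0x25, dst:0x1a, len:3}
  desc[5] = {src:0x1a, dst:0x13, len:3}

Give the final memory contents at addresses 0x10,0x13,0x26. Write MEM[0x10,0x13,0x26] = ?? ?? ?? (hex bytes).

MEM[0x10,0x13,0x26] = 8f 30 36

#0 dst[0x29+7] := {0xda,0x22,0xac,0x8f,0xcb,0x37,0xa6}
#1 dst[0x0b+5] := {0x8a,0xd8,0x14,0x71,0x18}
#2 dst[0x05+2] := {0x71,0x18}
#3 dst[0x0c+5] := {0x18,0xda,0x22,0xac,0x8f}
#4 dst[0x1a+3] := {0x30,0x36,0x97}
#5 dst[0x13+3] := {0x30,0x36,0x97}
query mem[0x10]=0x8f, mem[0x13]=0x30, mem[0x26]=0x36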